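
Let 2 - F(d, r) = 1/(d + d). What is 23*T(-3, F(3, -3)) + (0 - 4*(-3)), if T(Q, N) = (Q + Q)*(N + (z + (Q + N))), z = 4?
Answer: -632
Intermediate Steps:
F(d, r) = 2 - 1/(2*d) (F(d, r) = 2 - 1/(d + d) = 2 - 1/(2*d))
T(Q, N) = 2*Q*(4 + Q + 2*N) (T(Q, N) = (Q + Q)*(N + (4 + (Q + N))) = (2*Q)*(N + (4 + (N + Q))) = (2*Q)*(N + (4 + N + Q)) = (2*Q)*(4 + Q + 2*N) = 2*Q*(4 + Q + 2*N))
23*T(-3, F(3, -3)) + (0 - 4*(-3)) = 23*(2*(-3)*(4 - 3 + 2*(2 - 1/2/3))) + (0 - 4*(-3)) = 23*(2*(-3)*(4 - 3 + 2*(2 - 1/2*1/3))) + (0 + 12) = 23*(2*(-3)*(4 - 3 + 2*(2 - 1/6))) + 12 = 23*(2*(-3)*(4 - 3 + 2*(11/6))) + 12 = 23*(2*(-3)*(4 - 3 + 11/3)) + 12 = 23*(2*(-3)*(14/3)) + 12 = 23*(-28) + 12 = -644 + 12 = -632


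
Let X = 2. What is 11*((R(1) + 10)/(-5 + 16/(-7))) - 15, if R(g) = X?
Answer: -563/17 ≈ -33.118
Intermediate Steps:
R(g) = 2
11*((R(1) + 10)/(-5 + 16/(-7))) - 15 = 11*((2 + 10)/(-5 + 16/(-7))) - 15 = 11*(12/(-5 + 16*(-⅐))) - 15 = 11*(12/(-5 - 16/7)) - 15 = 11*(12/(-51/7)) - 15 = 11*(12*(-7/51)) - 15 = 11*(-28/17) - 15 = -308/17 - 15 = -563/17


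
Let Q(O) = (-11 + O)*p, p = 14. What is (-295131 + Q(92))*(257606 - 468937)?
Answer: 62130680007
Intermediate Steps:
Q(O) = -154 + 14*O (Q(O) = (-11 + O)*14 = -154 + 14*O)
(-295131 + Q(92))*(257606 - 468937) = (-295131 + (-154 + 14*92))*(257606 - 468937) = (-295131 + (-154 + 1288))*(-211331) = (-295131 + 1134)*(-211331) = -293997*(-211331) = 62130680007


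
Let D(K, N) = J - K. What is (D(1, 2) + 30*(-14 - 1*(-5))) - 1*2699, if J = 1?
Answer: -2969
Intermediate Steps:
D(K, N) = 1 - K
(D(1, 2) + 30*(-14 - 1*(-5))) - 1*2699 = ((1 - 1*1) + 30*(-14 - 1*(-5))) - 1*2699 = ((1 - 1) + 30*(-14 + 5)) - 2699 = (0 + 30*(-9)) - 2699 = (0 - 270) - 2699 = -270 - 2699 = -2969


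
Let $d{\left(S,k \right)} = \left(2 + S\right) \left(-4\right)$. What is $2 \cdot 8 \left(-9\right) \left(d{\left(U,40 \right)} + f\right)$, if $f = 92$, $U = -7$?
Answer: $-16128$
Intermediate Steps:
$d{\left(S,k \right)} = -8 - 4 S$
$2 \cdot 8 \left(-9\right) \left(d{\left(U,40 \right)} + f\right) = 2 \cdot 8 \left(-9\right) \left(\left(-8 - -28\right) + 92\right) = 16 \left(-9\right) \left(\left(-8 + 28\right) + 92\right) = - 144 \left(20 + 92\right) = \left(-144\right) 112 = -16128$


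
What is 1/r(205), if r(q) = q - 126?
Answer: 1/79 ≈ 0.012658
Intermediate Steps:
r(q) = -126 + q
1/r(205) = 1/(-126 + 205) = 1/79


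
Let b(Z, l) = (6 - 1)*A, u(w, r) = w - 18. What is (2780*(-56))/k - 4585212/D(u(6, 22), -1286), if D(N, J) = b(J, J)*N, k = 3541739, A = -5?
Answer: -1353305905639/88543475 ≈ -15284.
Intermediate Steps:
u(w, r) = -18 + w
b(Z, l) = -25 (b(Z, l) = (6 - 1)*(-5) = 5*(-5) = -25)
D(N, J) = -25*N
(2780*(-56))/k - 4585212/D(u(6, 22), -1286) = (2780*(-56))/3541739 - 4585212*(-1/(25*(-18 + 6))) = -155680*1/3541739 - 4585212/((-25*(-12))) = -155680/3541739 - 4585212/300 = -155680/3541739 - 4585212*1/300 = -155680/3541739 - 382101/25 = -1353305905639/88543475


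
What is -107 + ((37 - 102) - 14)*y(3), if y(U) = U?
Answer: -344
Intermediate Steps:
-107 + ((37 - 102) - 14)*y(3) = -107 + ((37 - 102) - 14)*3 = -107 + (-65 - 14)*3 = -107 - 79*3 = -107 - 237 = -344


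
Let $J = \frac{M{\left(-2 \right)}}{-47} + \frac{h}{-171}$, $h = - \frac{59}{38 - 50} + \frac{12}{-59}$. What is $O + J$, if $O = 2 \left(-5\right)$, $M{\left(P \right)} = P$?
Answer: $- \frac{56816663}{5690196} \approx -9.985$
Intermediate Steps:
$O = -10$
$h = \frac{3337}{708}$ ($h = - \frac{59}{38 - 50} + 12 \left(- \frac{1}{59}\right) = - \frac{59}{-12} - \frac{12}{59} = \left(-59\right) \left(- \frac{1}{12}\right) - \frac{12}{59} = \frac{59}{12} - \frac{12}{59} = \frac{3337}{708} \approx 4.7133$)
$J = \frac{85297}{5690196}$ ($J = - \frac{2}{-47} + \frac{3337}{708 \left(-171\right)} = \left(-2\right) \left(- \frac{1}{47}\right) + \frac{3337}{708} \left(- \frac{1}{171}\right) = \frac{2}{47} - \frac{3337}{121068} = \frac{85297}{5690196} \approx 0.01499$)
$O + J = -10 + \frac{85297}{5690196} = - \frac{56816663}{5690196}$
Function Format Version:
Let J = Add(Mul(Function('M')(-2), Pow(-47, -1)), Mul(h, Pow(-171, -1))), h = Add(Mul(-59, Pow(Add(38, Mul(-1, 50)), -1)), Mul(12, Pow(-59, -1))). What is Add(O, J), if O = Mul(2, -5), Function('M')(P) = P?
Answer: Rational(-56816663, 5690196) ≈ -9.9850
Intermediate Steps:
O = -10
h = Rational(3337, 708) (h = Add(Mul(-59, Pow(Add(38, -50), -1)), Mul(12, Rational(-1, 59))) = Add(Mul(-59, Pow(-12, -1)), Rational(-12, 59)) = Add(Mul(-59, Rational(-1, 12)), Rational(-12, 59)) = Add(Rational(59, 12), Rational(-12, 59)) = Rational(3337, 708) ≈ 4.7133)
J = Rational(85297, 5690196) (J = Add(Mul(-2, Pow(-47, -1)), Mul(Rational(3337, 708), Pow(-171, -1))) = Add(Mul(-2, Rational(-1, 47)), Mul(Rational(3337, 708), Rational(-1, 171))) = Add(Rational(2, 47), Rational(-3337, 121068)) = Rational(85297, 5690196) ≈ 0.014990)
Add(O, J) = Add(-10, Rational(85297, 5690196)) = Rational(-56816663, 5690196)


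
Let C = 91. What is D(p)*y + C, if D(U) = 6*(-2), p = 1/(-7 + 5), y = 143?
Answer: -1625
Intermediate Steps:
p = -½ (p = 1/(-2) = -½ ≈ -0.50000)
D(U) = -12
D(p)*y + C = -12*143 + 91 = -1716 + 91 = -1625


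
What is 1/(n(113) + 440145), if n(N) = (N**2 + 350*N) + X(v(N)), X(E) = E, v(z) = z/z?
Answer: 1/492465 ≈ 2.0306e-6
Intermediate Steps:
v(z) = 1
n(N) = 1 + N**2 + 350*N (n(N) = (N**2 + 350*N) + 1 = 1 + N**2 + 350*N)
1/(n(113) + 440145) = 1/((1 + 113**2 + 350*113) + 440145) = 1/((1 + 12769 + 39550) + 440145) = 1/(52320 + 440145) = 1/492465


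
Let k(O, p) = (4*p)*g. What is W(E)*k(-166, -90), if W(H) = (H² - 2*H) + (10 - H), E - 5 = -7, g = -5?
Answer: 36000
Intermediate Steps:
k(O, p) = -20*p (k(O, p) = (4*p)*(-5) = -20*p)
E = -2 (E = 5 - 7 = -2)
W(H) = 10 + H² - 3*H
W(E)*k(-166, -90) = (10 + (-2)² - 3*(-2))*(-20*(-90)) = (10 + 4 + 6)*1800 = 20*1800 = 36000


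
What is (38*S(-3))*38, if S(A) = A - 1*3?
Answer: -8664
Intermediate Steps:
S(A) = -3 + A (S(A) = A - 3 = -3 + A)
(38*S(-3))*38 = (38*(-3 - 3))*38 = (38*(-6))*38 = -228*38 = -8664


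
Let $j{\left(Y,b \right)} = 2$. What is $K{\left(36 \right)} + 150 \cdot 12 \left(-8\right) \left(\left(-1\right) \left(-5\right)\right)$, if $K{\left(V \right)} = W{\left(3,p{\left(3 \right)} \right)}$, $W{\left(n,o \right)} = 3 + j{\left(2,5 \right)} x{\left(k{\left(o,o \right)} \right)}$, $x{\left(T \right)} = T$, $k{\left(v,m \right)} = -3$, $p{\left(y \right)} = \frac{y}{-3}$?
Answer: $-72003$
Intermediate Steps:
$p{\left(y \right)} = - \frac{y}{3}$ ($p{\left(y \right)} = y \left(- \frac{1}{3}\right) = - \frac{y}{3}$)
$W{\left(n,o \right)} = -3$ ($W{\left(n,o \right)} = 3 + 2 \left(-3\right) = 3 - 6 = -3$)
$K{\left(V \right)} = -3$
$K{\left(36 \right)} + 150 \cdot 12 \left(-8\right) \left(\left(-1\right) \left(-5\right)\right) = -3 + 150 \cdot 12 \left(-8\right) \left(\left(-1\right) \left(-5\right)\right) = -3 + 150 \left(\left(-96\right) 5\right) = -3 + 150 \left(-480\right) = -3 - 72000 = -72003$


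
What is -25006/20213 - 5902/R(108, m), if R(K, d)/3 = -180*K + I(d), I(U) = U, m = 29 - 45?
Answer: -670126541/589896192 ≈ -1.1360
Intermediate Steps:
m = -16
R(K, d) = -540*K + 3*d (R(K, d) = 3*(-180*K + d) = 3*(d - 180*K) = -540*K + 3*d)
-25006/20213 - 5902/R(108, m) = -25006/20213 - 5902/(-540*108 + 3*(-16)) = -25006*1/20213 - 5902/(-58320 - 48) = -25006/20213 - 5902/(-58368) = -25006/20213 - 5902*(-1/58368) = -25006/20213 + 2951/29184 = -670126541/589896192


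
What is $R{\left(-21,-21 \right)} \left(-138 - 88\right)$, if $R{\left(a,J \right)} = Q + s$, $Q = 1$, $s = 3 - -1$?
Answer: $-1130$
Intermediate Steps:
$s = 4$ ($s = 3 + 1 = 4$)
$R{\left(a,J \right)} = 5$ ($R{\left(a,J \right)} = 1 + 4 = 5$)
$R{\left(-21,-21 \right)} \left(-138 - 88\right) = 5 \left(-138 - 88\right) = 5 \left(-226\right) = -1130$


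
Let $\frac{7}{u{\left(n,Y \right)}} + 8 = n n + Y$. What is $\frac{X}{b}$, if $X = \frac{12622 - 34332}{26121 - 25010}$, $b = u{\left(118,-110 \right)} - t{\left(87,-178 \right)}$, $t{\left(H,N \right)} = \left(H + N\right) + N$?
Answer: $- \frac{299728260}{4126055131} \approx -0.072643$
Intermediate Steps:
$u{\left(n,Y \right)} = \frac{7}{-8 + Y + n^{2}}$ ($u{\left(n,Y \right)} = \frac{7}{-8 + \left(n n + Y\right)} = \frac{7}{-8 + \left(n^{2} + Y\right)} = \frac{7}{-8 + \left(Y + n^{2}\right)} = \frac{7}{-8 + Y + n^{2}}$)
$t{\left(H,N \right)} = H + 2 N$
$b = \frac{3713821}{13806}$ ($b = \frac{7}{-8 - 110 + 118^{2}} - \left(87 + 2 \left(-178\right)\right) = \frac{7}{-8 - 110 + 13924} - \left(87 - 356\right) = \frac{7}{13806} - -269 = 7 \cdot \frac{1}{13806} + 269 = \frac{7}{13806} + 269 = \frac{3713821}{13806} \approx 269.0$)
$X = - \frac{21710}{1111}$ ($X = - \frac{21710}{26121 - 25010} = - \frac{21710}{1111} \approx -19.541$)
$\frac{X}{b} = - \frac{21710}{1111 \cdot \frac{3713821}{13806}} = \left(- \frac{21710}{1111}\right) \frac{13806}{3713821} = - \frac{299728260}{4126055131}$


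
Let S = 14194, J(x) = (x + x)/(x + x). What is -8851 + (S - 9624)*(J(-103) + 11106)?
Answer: 50750139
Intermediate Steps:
J(x) = 1 (J(x) = (2*x)/((2*x)) = (2*x)*(1/(2*x)) = 1)
-8851 + (S - 9624)*(J(-103) + 11106) = -8851 + (14194 - 9624)*(1 + 11106) = -8851 + 4570*11107 = -8851 + 50758990 = 50750139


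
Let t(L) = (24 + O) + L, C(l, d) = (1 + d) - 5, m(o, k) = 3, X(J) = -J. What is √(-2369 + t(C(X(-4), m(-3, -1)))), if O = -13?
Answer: I*√2359 ≈ 48.57*I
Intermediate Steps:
C(l, d) = -4 + d
t(L) = 11 + L (t(L) = (24 - 13) + L = 11 + L)
√(-2369 + t(C(X(-4), m(-3, -1)))) = √(-2369 + (11 + (-4 + 3))) = √(-2369 + (11 - 1)) = √(-2369 + 10) = √(-2359) = I*√2359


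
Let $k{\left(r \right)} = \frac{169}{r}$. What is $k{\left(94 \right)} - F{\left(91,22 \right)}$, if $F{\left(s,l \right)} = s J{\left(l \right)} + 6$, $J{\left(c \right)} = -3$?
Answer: $\frac{25267}{94} \approx 268.8$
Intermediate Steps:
$F{\left(s,l \right)} = 6 - 3 s$ ($F{\left(s,l \right)} = s \left(-3\right) + 6 = - 3 s + 6 = 6 - 3 s$)
$k{\left(94 \right)} - F{\left(91,22 \right)} = \frac{169}{94} - \left(6 - 273\right) = 169 \cdot \frac{1}{94} - \left(6 - 273\right) = \frac{169}{94} - -267 = \frac{169}{94} + 267 = \frac{25267}{94}$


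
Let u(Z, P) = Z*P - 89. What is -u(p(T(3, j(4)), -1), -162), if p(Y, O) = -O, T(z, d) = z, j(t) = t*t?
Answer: 251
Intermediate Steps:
j(t) = t**2
u(Z, P) = -89 + P*Z (u(Z, P) = P*Z - 89 = -89 + P*Z)
-u(p(T(3, j(4)), -1), -162) = -(-89 - (-162)*(-1)) = -(-89 - 162*1) = -(-89 - 162) = -1*(-251) = 251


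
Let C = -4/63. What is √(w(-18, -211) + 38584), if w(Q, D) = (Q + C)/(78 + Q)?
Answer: 11*√126560910/630 ≈ 196.43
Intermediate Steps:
C = -4/63 (C = -4*1/63 = -4/63 ≈ -0.063492)
w(Q, D) = (-4/63 + Q)/(78 + Q) (w(Q, D) = (Q - 4/63)/(78 + Q) = (-4/63 + Q)/(78 + Q))
√(w(-18, -211) + 38584) = √((-4/63 - 18)/(78 - 18) + 38584) = √(-1138/63/60 + 38584) = √((1/60)*(-1138/63) + 38584) = √(-569/1890 + 38584) = √(72923191/1890) = 11*√126560910/630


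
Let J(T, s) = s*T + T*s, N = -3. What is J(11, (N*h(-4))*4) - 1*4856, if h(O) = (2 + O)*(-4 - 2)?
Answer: -8024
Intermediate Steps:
h(O) = -12 - 6*O (h(O) = (2 + O)*(-6) = -12 - 6*O)
J(T, s) = 2*T*s (J(T, s) = T*s + T*s = 2*T*s)
J(11, (N*h(-4))*4) - 1*4856 = 2*11*(-3*(-12 - 6*(-4))*4) - 1*4856 = 2*11*(-3*(-12 + 24)*4) - 4856 = 2*11*(-3*12*4) - 4856 = 2*11*(-36*4) - 4856 = 2*11*(-144) - 4856 = -3168 - 4856 = -8024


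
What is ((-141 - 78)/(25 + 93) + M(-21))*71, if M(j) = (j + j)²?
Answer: 14763243/118 ≈ 1.2511e+5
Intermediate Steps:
M(j) = 4*j² (M(j) = (2*j)² = 4*j²)
((-141 - 78)/(25 + 93) + M(-21))*71 = ((-141 - 78)/(25 + 93) + 4*(-21)²)*71 = (-219/118 + 4*441)*71 = (-219*1/118 + 1764)*71 = (-219/118 + 1764)*71 = (207933/118)*71 = 14763243/118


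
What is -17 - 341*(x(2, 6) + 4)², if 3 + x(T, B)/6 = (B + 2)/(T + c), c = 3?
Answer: -165469/25 ≈ -6618.8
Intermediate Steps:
x(T, B) = -18 + 6*(2 + B)/(3 + T) (x(T, B) = -18 + 6*((B + 2)/(T + 3)) = -18 + 6*((2 + B)/(3 + T)) = -18 + 6*(2 + B)/(3 + T))
-17 - 341*(x(2, 6) + 4)² = -17 - 341*(6*(-7 + 6 - 3*2)/(3 + 2) + 4)² = -17 - 341*(6*(-7 + 6 - 6)/5 + 4)² = -17 - 341*(6*(⅕)*(-7) + 4)² = -17 - 341*(-42/5 + 4)² = -17 - 341*(-22/5)² = -17 - 341*484/25 = -17 - 165044/25 = -165469/25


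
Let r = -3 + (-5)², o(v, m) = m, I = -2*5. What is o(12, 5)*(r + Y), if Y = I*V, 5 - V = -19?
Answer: -1090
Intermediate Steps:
V = 24 (V = 5 - 1*(-19) = 5 + 19 = 24)
I = -10
Y = -240 (Y = -10*24 = -240)
r = 22 (r = -3 + 25 = 22)
o(12, 5)*(r + Y) = 5*(22 - 240) = 5*(-218) = -1090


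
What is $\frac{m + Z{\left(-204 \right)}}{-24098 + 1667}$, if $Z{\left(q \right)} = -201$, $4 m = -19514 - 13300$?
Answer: $\frac{5603}{14954} \approx 0.37468$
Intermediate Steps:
$m = - \frac{16407}{2}$ ($m = \frac{-19514 - 13300}{4} = \frac{1}{4} \left(-32814\right) = - \frac{16407}{2} \approx -8203.5$)
$\frac{m + Z{\left(-204 \right)}}{-24098 + 1667} = \frac{- \frac{16407}{2} - 201}{-24098 + 1667} = - \frac{16809}{2 \left(-22431\right)} = \left(- \frac{16809}{2}\right) \left(- \frac{1}{22431}\right) = \frac{5603}{14954}$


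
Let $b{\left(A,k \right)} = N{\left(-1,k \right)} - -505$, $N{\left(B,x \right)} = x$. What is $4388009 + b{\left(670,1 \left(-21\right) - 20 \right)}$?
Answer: $4388473$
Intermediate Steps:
$b{\left(A,k \right)} = 505 + k$ ($b{\left(A,k \right)} = k - -505 = k + 505 = 505 + k$)
$4388009 + b{\left(670,1 \left(-21\right) - 20 \right)} = 4388009 + \left(505 + \left(1 \left(-21\right) - 20\right)\right) = 4388009 + \left(505 - 41\right) = 4388009 + 464 = 4388473$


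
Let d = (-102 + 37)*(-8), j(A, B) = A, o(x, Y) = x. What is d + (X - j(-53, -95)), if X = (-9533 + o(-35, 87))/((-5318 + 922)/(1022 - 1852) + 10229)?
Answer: 2429693789/4247233 ≈ 572.07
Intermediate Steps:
d = 520 (d = -65*(-8) = 520)
X = -3970720/4247233 (X = (-9533 - 35)/((-5318 + 922)/(1022 - 1852) + 10229) = -9568/(-4396/(-830) + 10229) = -9568/(-4396*(-1/830) + 10229) = -9568/(2198/415 + 10229) = -9568/4247233/415 = -9568*415/4247233 = -3970720/4247233 ≈ -0.93490)
d + (X - j(-53, -95)) = 520 + (-3970720/4247233 - 1*(-53)) = 520 + (-3970720/4247233 + 53) = 520 + 221132629/4247233 = 2429693789/4247233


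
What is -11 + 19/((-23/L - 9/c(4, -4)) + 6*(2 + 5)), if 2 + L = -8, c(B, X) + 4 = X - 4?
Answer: -9531/901 ≈ -10.578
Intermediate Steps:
c(B, X) = -8 + X (c(B, X) = -4 + (X - 4) = -4 + (-4 + X) = -8 + X)
L = -10 (L = -2 - 8 = -10)
-11 + 19/((-23/L - 9/c(4, -4)) + 6*(2 + 5)) = -11 + 19/((-23/(-10) - 9/(-8 - 4)) + 6*(2 + 5)) = -11 + 19/((-23*(-⅒) - 9/(-12)) + 6*7) = -11 + 19/((23/10 - 9*(-1/12)) + 42) = -11 + 19/((23/10 + ¾) + 42) = -11 + 19/(61/20 + 42) = -11 + 19/(901/20) = -11 + (20/901)*19 = -11 + 380/901 = -9531/901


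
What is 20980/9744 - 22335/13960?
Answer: 940607/1700328 ≈ 0.55319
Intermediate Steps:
20980/9744 - 22335/13960 = 20980*(1/9744) - 22335*1/13960 = 5245/2436 - 4467/2792 = 940607/1700328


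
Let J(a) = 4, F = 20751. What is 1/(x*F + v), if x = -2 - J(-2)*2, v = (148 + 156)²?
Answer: -1/115094 ≈ -8.6886e-6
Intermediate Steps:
v = 92416 (v = 304² = 92416)
x = -10 (x = -2 - 4*2 = -2 - 1*8 = -2 - 8 = -10)
1/(x*F + v) = 1/(-10*20751 + 92416) = 1/(-207510 + 92416) = 1/(-115094) = -1/115094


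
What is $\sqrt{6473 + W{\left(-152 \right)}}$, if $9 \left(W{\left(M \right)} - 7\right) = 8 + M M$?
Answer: $2 \sqrt{2262} \approx 95.121$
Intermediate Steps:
$W{\left(M \right)} = \frac{71}{9} + \frac{M^{2}}{9}$ ($W{\left(M \right)} = 7 + \frac{8 + M M}{9} = 7 + \frac{8 + M^{2}}{9} = 7 + \left(\frac{8}{9} + \frac{M^{2}}{9}\right) = \frac{71}{9} + \frac{M^{2}}{9}$)
$\sqrt{6473 + W{\left(-152 \right)}} = \sqrt{6473 + \left(\frac{71}{9} + \frac{\left(-152\right)^{2}}{9}\right)} = \sqrt{6473 + \left(\frac{71}{9} + \frac{1}{9} \cdot 23104\right)} = \sqrt{6473 + \left(\frac{71}{9} + \frac{23104}{9}\right)} = \sqrt{6473 + 2575} = \sqrt{9048} = 2 \sqrt{2262}$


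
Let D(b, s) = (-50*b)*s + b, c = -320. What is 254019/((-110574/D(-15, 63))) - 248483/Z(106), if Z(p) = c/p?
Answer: -25753264143/982880 ≈ -26202.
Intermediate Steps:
D(b, s) = b - 50*b*s (D(b, s) = -50*b*s + b = b - 50*b*s)
Z(p) = -320/p
254019/((-110574/D(-15, 63))) - 248483/Z(106) = 254019/((-110574*(-1/(15*(1 - 50*63))))) - 248483/((-320/106)) = 254019/((-110574*(-1/(15*(1 - 3150))))) - 248483/((-320*1/106)) = 254019/((-110574/((-15*(-3149))))) - 248483/(-160/53) = 254019/((-110574/47235)) - 248483*(-53/160) = 254019/((-110574*1/47235)) + 13169599/160 = 254019/(-36858/15745) + 13169599/160 = 254019*(-15745/36858) + 13169599/160 = -1333176385/12286 + 13169599/160 = -25753264143/982880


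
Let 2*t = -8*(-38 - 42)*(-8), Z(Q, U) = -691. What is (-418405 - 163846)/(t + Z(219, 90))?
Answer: 582251/3251 ≈ 179.10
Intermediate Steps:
t = -2560 (t = (-8*(-38 - 42)*(-8))/2 = (-8*(-80)*(-8))/2 = (640*(-8))/2 = (½)*(-5120) = -2560)
(-418405 - 163846)/(t + Z(219, 90)) = (-418405 - 163846)/(-2560 - 691) = -582251/(-3251) = -582251*(-1/3251) = 582251/3251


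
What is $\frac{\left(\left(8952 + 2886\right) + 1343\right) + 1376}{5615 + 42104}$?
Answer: $\frac{14557}{47719} \approx 0.30506$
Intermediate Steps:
$\frac{\left(\left(8952 + 2886\right) + 1343\right) + 1376}{5615 + 42104} = \frac{\left(11838 + 1343\right) + 1376}{47719} = \left(13181 + 1376\right) \frac{1}{47719} = 14557 \cdot \frac{1}{47719} = \frac{14557}{47719}$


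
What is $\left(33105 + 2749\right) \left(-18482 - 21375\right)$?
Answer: $-1429032878$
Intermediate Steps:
$\left(33105 + 2749\right) \left(-18482 - 21375\right) = 35854 \left(-18482 - 21375\right) = 35854 \left(-39857\right) = -1429032878$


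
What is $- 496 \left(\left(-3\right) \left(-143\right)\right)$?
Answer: $-212784$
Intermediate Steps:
$- 496 \left(\left(-3\right) \left(-143\right)\right) = \left(-496\right) 429 = -212784$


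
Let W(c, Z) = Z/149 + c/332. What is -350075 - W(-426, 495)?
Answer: -8658805483/24734 ≈ -3.5008e+5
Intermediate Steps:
W(c, Z) = Z/149 + c/332 (W(c, Z) = Z*(1/149) + c*(1/332) = Z/149 + c/332)
-350075 - W(-426, 495) = -350075 - ((1/149)*495 + (1/332)*(-426)) = -350075 - (495/149 - 213/166) = -350075 - 1*50433/24734 = -350075 - 50433/24734 = -8658805483/24734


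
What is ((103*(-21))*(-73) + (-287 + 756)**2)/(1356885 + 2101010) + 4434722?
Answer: 438137240230/98797 ≈ 4.4347e+6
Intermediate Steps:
((103*(-21))*(-73) + (-287 + 756)**2)/(1356885 + 2101010) + 4434722 = (-2163*(-73) + 469**2)/3457895 + 4434722 = (157899 + 219961)*(1/3457895) + 4434722 = 377860*(1/3457895) + 4434722 = 10796/98797 + 4434722 = 438137240230/98797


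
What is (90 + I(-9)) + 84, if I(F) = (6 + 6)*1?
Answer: 186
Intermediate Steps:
I(F) = 12 (I(F) = 12*1 = 12)
(90 + I(-9)) + 84 = (90 + 12) + 84 = 102 + 84 = 186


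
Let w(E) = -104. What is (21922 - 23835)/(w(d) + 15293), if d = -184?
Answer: -1913/15189 ≈ -0.12595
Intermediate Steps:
(21922 - 23835)/(w(d) + 15293) = (21922 - 23835)/(-104 + 15293) = -1913/15189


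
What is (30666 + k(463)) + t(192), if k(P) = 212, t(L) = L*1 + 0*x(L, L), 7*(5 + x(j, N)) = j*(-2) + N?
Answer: 31070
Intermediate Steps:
x(j, N) = -5 - 2*j/7 + N/7 (x(j, N) = -5 + (j*(-2) + N)/7 = -5 + (-2*j + N)/7 = -5 + (N - 2*j)/7 = -5 + (-2*j/7 + N/7) = -5 - 2*j/7 + N/7)
t(L) = L (t(L) = L*1 + 0*(-5 - 2*L/7 + L/7) = L + 0*(-5 - L/7) = L + 0 = L)
(30666 + k(463)) + t(192) = (30666 + 212) + 192 = 30878 + 192 = 31070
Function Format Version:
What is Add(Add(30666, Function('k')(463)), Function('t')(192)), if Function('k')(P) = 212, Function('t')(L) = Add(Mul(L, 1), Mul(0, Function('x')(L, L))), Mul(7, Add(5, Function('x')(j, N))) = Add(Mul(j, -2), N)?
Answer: 31070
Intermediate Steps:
Function('x')(j, N) = Add(-5, Mul(Rational(-2, 7), j), Mul(Rational(1, 7), N)) (Function('x')(j, N) = Add(-5, Mul(Rational(1, 7), Add(Mul(j, -2), N))) = Add(-5, Mul(Rational(1, 7), Add(Mul(-2, j), N))) = Add(-5, Mul(Rational(1, 7), Add(N, Mul(-2, j)))) = Add(-5, Add(Mul(Rational(-2, 7), j), Mul(Rational(1, 7), N))) = Add(-5, Mul(Rational(-2, 7), j), Mul(Rational(1, 7), N)))
Function('t')(L) = L (Function('t')(L) = Add(Mul(L, 1), Mul(0, Add(-5, Mul(Rational(-2, 7), L), Mul(Rational(1, 7), L)))) = Add(L, Mul(0, Add(-5, Mul(Rational(-1, 7), L)))) = Add(L, 0) = L)
Add(Add(30666, Function('k')(463)), Function('t')(192)) = Add(Add(30666, 212), 192) = Add(30878, 192) = 31070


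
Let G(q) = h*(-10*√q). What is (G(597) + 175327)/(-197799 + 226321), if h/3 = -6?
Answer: 175327/28522 + 90*√597/14261 ≈ 6.3013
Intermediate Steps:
h = -18 (h = 3*(-6) = -18)
G(q) = 180*√q (G(q) = -(-180)*√q = 180*√q)
(G(597) + 175327)/(-197799 + 226321) = (180*√597 + 175327)/(-197799 + 226321) = (175327 + 180*√597)/28522 = (175327 + 180*√597)*(1/28522) = 175327/28522 + 90*√597/14261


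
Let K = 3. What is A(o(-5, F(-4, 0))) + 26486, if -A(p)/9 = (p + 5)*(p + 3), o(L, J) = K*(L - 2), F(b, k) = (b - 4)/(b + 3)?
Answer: 23894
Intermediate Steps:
F(b, k) = (-4 + b)/(3 + b)
o(L, J) = -6 + 3*L (o(L, J) = 3*(L - 2) = 3*(-2 + L) = -6 + 3*L)
A(p) = -9*(3 + p)*(5 + p) (A(p) = -9*(p + 5)*(p + 3) = -9*(5 + p)*(3 + p) = -9*(3 + p)*(5 + p))
A(o(-5, F(-4, 0))) + 26486 = (-135 - 72*(-6 + 3*(-5)) - 9*(-6 + 3*(-5))²) + 26486 = (-135 - 72*(-6 - 15) - 9*(-6 - 15)²) + 26486 = (-135 - 72*(-21) - 9*(-21)²) + 26486 = (-135 + 1512 - 9*441) + 26486 = (-135 + 1512 - 3969) + 26486 = -2592 + 26486 = 23894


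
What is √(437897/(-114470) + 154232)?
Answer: √2020910516899210/114470 ≈ 392.72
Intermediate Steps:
√(437897/(-114470) + 154232) = √(437897*(-1/114470) + 154232) = √(-437897/114470 + 154232) = √(17654499143/114470) = √2020910516899210/114470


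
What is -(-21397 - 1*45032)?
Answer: 66429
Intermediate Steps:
-(-21397 - 1*45032) = -(-21397 - 45032) = -1*(-66429) = 66429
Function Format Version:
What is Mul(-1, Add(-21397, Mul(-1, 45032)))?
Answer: 66429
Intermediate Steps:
Mul(-1, Add(-21397, Mul(-1, 45032))) = Mul(-1, Add(-21397, -45032)) = Mul(-1, -66429) = 66429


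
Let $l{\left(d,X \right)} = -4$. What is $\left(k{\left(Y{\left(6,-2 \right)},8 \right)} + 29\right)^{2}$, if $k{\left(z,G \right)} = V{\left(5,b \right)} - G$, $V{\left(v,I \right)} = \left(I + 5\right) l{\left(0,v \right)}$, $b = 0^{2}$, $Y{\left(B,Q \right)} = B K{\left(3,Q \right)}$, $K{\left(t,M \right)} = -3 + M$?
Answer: $1$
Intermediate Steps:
$Y{\left(B,Q \right)} = B \left(-3 + Q\right)$
$b = 0$
$V{\left(v,I \right)} = -20 - 4 I$ ($V{\left(v,I \right)} = \left(I + 5\right) \left(-4\right) = \left(5 + I\right) \left(-4\right) = -20 - 4 I$)
$k{\left(z,G \right)} = -20 - G$ ($k{\left(z,G \right)} = \left(-20 - 0\right) - G = \left(-20 + 0\right) - G = -20 - G$)
$\left(k{\left(Y{\left(6,-2 \right)},8 \right)} + 29\right)^{2} = \left(\left(-20 - 8\right) + 29\right)^{2} = \left(-28 + 29\right)^{2} = 1^{2} = 1$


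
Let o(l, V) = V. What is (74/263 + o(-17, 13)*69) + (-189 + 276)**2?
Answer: 2226632/263 ≈ 8466.3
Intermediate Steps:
(74/263 + o(-17, 13)*69) + (-189 + 276)**2 = (74/263 + 13*69) + (-189 + 276)**2 = (74*(1/263) + 897) + 87**2 = (74/263 + 897) + 7569 = 235985/263 + 7569 = 2226632/263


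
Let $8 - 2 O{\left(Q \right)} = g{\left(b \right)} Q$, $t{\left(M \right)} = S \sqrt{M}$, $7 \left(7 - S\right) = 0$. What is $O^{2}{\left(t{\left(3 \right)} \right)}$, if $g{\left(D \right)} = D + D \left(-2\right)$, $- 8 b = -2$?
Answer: $\frac{1171}{64} + 7 \sqrt{3} \approx 30.421$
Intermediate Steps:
$b = \frac{1}{4}$ ($b = \left(- \frac{1}{8}\right) \left(-2\right) = \frac{1}{4} \approx 0.25$)
$S = 7$ ($S = 7 - 0 = 7 + 0 = 7$)
$t{\left(M \right)} = 7 \sqrt{M}$
$g{\left(D \right)} = - D$ ($g{\left(D \right)} = D - 2 D = - D$)
$O{\left(Q \right)} = 4 + \frac{Q}{8}$ ($O{\left(Q \right)} = 4 - \frac{\left(-1\right) \frac{1}{4} Q}{2} = 4 - \frac{\left(- \frac{1}{4}\right) Q}{2} = 4 + \frac{Q}{8}$)
$O^{2}{\left(t{\left(3 \right)} \right)} = \left(4 + \frac{7 \sqrt{3}}{8}\right)^{2}$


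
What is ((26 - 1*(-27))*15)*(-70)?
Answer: -55650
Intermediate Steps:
((26 - 1*(-27))*15)*(-70) = ((26 + 27)*15)*(-70) = (53*15)*(-70) = 795*(-70) = -55650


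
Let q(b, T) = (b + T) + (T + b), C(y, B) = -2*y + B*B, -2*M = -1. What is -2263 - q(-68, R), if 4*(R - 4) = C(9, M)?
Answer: -17009/8 ≈ -2126.1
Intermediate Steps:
M = ½ (M = -½*(-1) = ½ ≈ 0.50000)
C(y, B) = B² - 2*y (C(y, B) = -2*y + B² = B² - 2*y)
R = -7/16 (R = 4 + ((½)² - 2*9)/4 = 4 + (¼ - 18)/4 = 4 + (¼)*(-71/4) = 4 - 71/16 = -7/16 ≈ -0.43750)
q(b, T) = 2*T + 2*b (q(b, T) = (T + b) + (T + b) = 2*T + 2*b)
-2263 - q(-68, R) = -2263 - (2*(-7/16) + 2*(-68)) = -2263 - (-7/8 - 136) = -2263 - 1*(-1095/8) = -2263 + 1095/8 = -17009/8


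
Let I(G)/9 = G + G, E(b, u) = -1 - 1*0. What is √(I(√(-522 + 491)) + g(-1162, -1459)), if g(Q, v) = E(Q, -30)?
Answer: √(-1 + 18*I*√31) ≈ 7.0436 + 7.1142*I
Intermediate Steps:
E(b, u) = -1 (E(b, u) = -1 + 0 = -1)
g(Q, v) = -1
I(G) = 18*G (I(G) = 9*(G + G) = 9*(2*G) = 18*G)
√(I(√(-522 + 491)) + g(-1162, -1459)) = √(18*√(-522 + 491) - 1) = √(18*√(-31) - 1) = √(18*(I*√31) - 1) = √(18*I*√31 - 1) = √(-1 + 18*I*√31)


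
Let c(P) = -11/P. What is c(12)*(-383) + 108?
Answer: 5509/12 ≈ 459.08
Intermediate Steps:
c(12)*(-383) + 108 = -11/12*(-383) + 108 = 4213/12 + 108 = 5509/12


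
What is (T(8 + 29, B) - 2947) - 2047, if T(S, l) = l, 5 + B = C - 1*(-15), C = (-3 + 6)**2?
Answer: -4975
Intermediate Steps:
C = 9 (C = 3**2 = 9)
B = 19 (B = -5 + (9 - 1*(-15)) = -5 + (9 + 15) = -5 + 24 = 19)
(T(8 + 29, B) - 2947) - 2047 = (19 - 2947) - 2047 = -2928 - 2047 = -4975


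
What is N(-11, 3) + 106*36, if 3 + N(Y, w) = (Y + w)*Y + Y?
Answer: 3890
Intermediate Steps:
N(Y, w) = -3 + Y + Y*(Y + w) (N(Y, w) = -3 + ((Y + w)*Y + Y) = -3 + (Y*(Y + w) + Y) = -3 + (Y + Y*(Y + w)) = -3 + Y + Y*(Y + w))
N(-11, 3) + 106*36 = (-3 - 11 + (-11)² - 11*3) + 106*36 = (-3 - 11 + 121 - 33) + 3816 = 74 + 3816 = 3890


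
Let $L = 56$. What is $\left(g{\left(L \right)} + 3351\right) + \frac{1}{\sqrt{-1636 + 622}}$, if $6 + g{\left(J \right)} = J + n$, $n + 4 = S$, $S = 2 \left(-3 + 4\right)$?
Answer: $3399 - \frac{i \sqrt{6}}{78} \approx 3399.0 - 0.031404 i$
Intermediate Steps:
$S = 2$ ($S = 2 \cdot 1 = 2$)
$n = -2$ ($n = -4 + 2 = -2$)
$g{\left(J \right)} = -8 + J$ ($g{\left(J \right)} = -6 + \left(J - 2\right) = -6 + \left(-2 + J\right) = -8 + J$)
$\left(g{\left(L \right)} + 3351\right) + \frac{1}{\sqrt{-1636 + 622}} = \left(\left(-8 + 56\right) + 3351\right) + \frac{1}{\sqrt{-1636 + 622}} = \left(48 + 3351\right) + \frac{1}{\sqrt{-1014}} = 3399 + \frac{1}{13 i \sqrt{6}} = 3399 - \frac{i \sqrt{6}}{78}$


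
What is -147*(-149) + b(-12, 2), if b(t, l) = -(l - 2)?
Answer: 21903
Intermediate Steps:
b(t, l) = 2 - l (b(t, l) = -(-2 + l) = 2 - l)
-147*(-149) + b(-12, 2) = -147*(-149) + (2 - 1*2) = 21903 + (2 - 2) = 21903 + 0 = 21903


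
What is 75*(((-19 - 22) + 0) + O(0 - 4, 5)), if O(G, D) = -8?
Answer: -3675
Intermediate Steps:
75*(((-19 - 22) + 0) + O(0 - 4, 5)) = 75*(((-19 - 22) + 0) - 8) = 75*((-41 + 0) - 8) = 75*(-41 - 8) = 75*(-49) = -3675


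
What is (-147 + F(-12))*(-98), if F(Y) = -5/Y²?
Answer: 1037477/72 ≈ 14409.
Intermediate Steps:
F(Y) = -5/Y²
(-147 + F(-12))*(-98) = (-147 - 5/(-12)²)*(-98) = (-147 - 5*1/144)*(-98) = (-147 - 5/144)*(-98) = -21173/144*(-98) = 1037477/72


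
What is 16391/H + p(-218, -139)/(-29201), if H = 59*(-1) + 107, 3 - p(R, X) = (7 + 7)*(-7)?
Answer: 478628743/1401648 ≈ 341.48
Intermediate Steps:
p(R, X) = 101 (p(R, X) = 3 - (7 + 7)*(-7) = 3 - 14*(-7) = 3 - 1*(-98) = 3 + 98 = 101)
H = 48 (H = -59 + 107 = 48)
16391/H + p(-218, -139)/(-29201) = 16391/48 + 101/(-29201) = 16391*(1/48) + 101*(-1/29201) = 16391/48 - 101/29201 = 478628743/1401648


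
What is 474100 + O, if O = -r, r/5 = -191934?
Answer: 1433770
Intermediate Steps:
r = -959670 (r = 5*(-191934) = -959670)
O = 959670 (O = -1*(-959670) = 959670)
474100 + O = 474100 + 959670 = 1433770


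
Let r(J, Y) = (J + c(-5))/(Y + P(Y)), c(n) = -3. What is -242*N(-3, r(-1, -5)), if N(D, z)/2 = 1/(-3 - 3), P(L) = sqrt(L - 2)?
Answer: 242/3 ≈ 80.667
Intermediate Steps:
P(L) = sqrt(-2 + L)
r(J, Y) = (-3 + J)/(Y + sqrt(-2 + Y)) (r(J, Y) = (J - 3)/(Y + sqrt(-2 + Y)) = (-3 + J)/(Y + sqrt(-2 + Y)))
N(D, z) = -1/3 (N(D, z) = 2/(-3 - 3) = 2/(-6) = 2*(-1/6) = -1/3)
-242*N(-3, r(-1, -5)) = -242*(-1/3) = 242/3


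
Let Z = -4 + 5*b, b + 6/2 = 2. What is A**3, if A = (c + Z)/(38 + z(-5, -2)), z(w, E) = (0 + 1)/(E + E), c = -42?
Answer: -8489664/3442951 ≈ -2.4658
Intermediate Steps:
b = -1 (b = -3 + 2 = -1)
Z = -9 (Z = -4 + 5*(-1) = -4 - 5 = -9)
z(w, E) = 1/(2*E)
A = -204/151 (A = (-42 - 9)/(38 + (1/2)/(-2)) = -51/(38 + (1/2)*(-1/2)) = -51/(38 - 1/4) = -51/151/4 = -51*4/151 = -204/151 ≈ -1.3510)
A**3 = (-204/151)**3 = -8489664/3442951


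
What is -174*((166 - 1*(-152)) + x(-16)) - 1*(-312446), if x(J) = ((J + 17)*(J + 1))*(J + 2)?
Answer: 220574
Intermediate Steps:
x(J) = (1 + J)*(2 + J)*(17 + J) (x(J) = ((17 + J)*(1 + J))*(2 + J) = ((1 + J)*(17 + J))*(2 + J) = (1 + J)*(2 + J)*(17 + J))
-174*((166 - 1*(-152)) + x(-16)) - 1*(-312446) = -174*((166 - 1*(-152)) + (34 + (-16)³ + 20*(-16)² + 53*(-16))) - 1*(-312446) = -174*((166 + 152) + (34 - 4096 + 20*256 - 848)) + 312446 = -174*(318 + (34 - 4096 + 5120 - 848)) + 312446 = -174*(318 + 210) + 312446 = -174*528 + 312446 = -91872 + 312446 = 220574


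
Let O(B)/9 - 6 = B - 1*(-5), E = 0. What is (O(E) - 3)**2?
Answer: 9216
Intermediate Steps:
O(B) = 99 + 9*B (O(B) = 54 + 9*(B - 1*(-5)) = 54 + 9*(B + 5) = 54 + 9*(5 + B) = 54 + (45 + 9*B) = 99 + 9*B)
(O(E) - 3)**2 = ((99 + 9*0) - 3)**2 = ((99 + 0) - 3)**2 = (99 - 3)**2 = 96**2 = 9216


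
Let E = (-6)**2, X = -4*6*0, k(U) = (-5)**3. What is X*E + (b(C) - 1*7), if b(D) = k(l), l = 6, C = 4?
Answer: -132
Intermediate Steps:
k(U) = -125
b(D) = -125
X = 0 (X = -24*0 = 0)
E = 36
X*E + (b(C) - 1*7) = 0*36 + (-125 - 1*7) = 0 + (-125 - 7) = 0 - 132 = -132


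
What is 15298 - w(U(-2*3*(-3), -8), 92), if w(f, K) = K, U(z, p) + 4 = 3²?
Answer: 15206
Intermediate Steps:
U(z, p) = 5 (U(z, p) = -4 + 3² = -4 + 9 = 5)
15298 - w(U(-2*3*(-3), -8), 92) = 15298 - 1*92 = 15298 - 92 = 15206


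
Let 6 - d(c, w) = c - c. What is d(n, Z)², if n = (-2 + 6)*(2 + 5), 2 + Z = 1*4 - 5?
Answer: 36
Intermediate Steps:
Z = -3 (Z = -2 + (1*4 - 5) = -2 + (4 - 5) = -2 - 1 = -3)
n = 28 (n = 4*7 = 28)
d(c, w) = 6 (d(c, w) = 6 - (c - c) = 6 - 1*0 = 6 + 0 = 6)
d(n, Z)² = 6² = 36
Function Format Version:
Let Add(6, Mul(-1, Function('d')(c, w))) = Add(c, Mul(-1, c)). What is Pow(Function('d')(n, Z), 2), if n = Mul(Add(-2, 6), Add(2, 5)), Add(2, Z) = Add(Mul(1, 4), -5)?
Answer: 36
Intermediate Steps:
Z = -3 (Z = Add(-2, Add(Mul(1, 4), -5)) = Add(-2, Add(4, -5)) = Add(-2, -1) = -3)
n = 28 (n = Mul(4, 7) = 28)
Function('d')(c, w) = 6 (Function('d')(c, w) = Add(6, Mul(-1, Add(c, Mul(-1, c)))) = Add(6, Mul(-1, 0)) = Add(6, 0) = 6)
Pow(Function('d')(n, Z), 2) = Pow(6, 2) = 36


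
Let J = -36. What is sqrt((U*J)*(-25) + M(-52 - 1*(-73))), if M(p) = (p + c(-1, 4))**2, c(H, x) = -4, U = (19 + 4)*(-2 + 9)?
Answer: sqrt(145189) ≈ 381.04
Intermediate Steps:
U = 161 (U = 23*7 = 161)
M(p) = (-4 + p)**2 (M(p) = (p - 4)**2 = (-4 + p)**2)
sqrt((U*J)*(-25) + M(-52 - 1*(-73))) = sqrt((161*(-36))*(-25) + (-4 + (-52 - 1*(-73)))**2) = sqrt(-5796*(-25) + (-4 + (-52 + 73))**2) = sqrt(144900 + (-4 + 21)**2) = sqrt(144900 + 17**2) = sqrt(144900 + 289) = sqrt(145189)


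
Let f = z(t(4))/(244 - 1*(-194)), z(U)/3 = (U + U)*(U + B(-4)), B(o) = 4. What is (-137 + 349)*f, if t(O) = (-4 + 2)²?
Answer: 6784/73 ≈ 92.932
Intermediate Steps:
t(O) = 4 (t(O) = (-2)² = 4)
z(U) = 6*U*(4 + U) (z(U) = 3*((U + U)*(U + 4)) = 3*((2*U)*(4 + U)) = 3*(2*U*(4 + U)) = 6*U*(4 + U))
f = 32/73 (f = (6*4*(4 + 4))/(244 - 1*(-194)) = (6*4*8)/(244 + 194) = 192/438 = 192*(1/438) = 32/73 ≈ 0.43836)
(-137 + 349)*f = (-137 + 349)*(32/73) = 212*(32/73) = 6784/73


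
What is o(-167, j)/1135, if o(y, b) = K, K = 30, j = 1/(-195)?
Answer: 6/227 ≈ 0.026432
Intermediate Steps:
j = -1/195 ≈ -0.0051282
o(y, b) = 30
o(-167, j)/1135 = 30/1135 = 30*(1/1135) = 6/227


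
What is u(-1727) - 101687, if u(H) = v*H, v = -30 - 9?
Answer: -34334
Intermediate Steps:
v = -39
u(H) = -39*H
u(-1727) - 101687 = -39*(-1727) - 101687 = 67353 - 101687 = -34334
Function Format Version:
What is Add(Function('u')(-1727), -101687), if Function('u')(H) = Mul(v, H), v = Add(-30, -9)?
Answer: -34334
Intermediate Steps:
v = -39
Function('u')(H) = Mul(-39, H)
Add(Function('u')(-1727), -101687) = Add(Mul(-39, -1727), -101687) = Add(67353, -101687) = -34334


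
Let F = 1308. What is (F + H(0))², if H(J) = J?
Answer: 1710864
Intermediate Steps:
(F + H(0))² = (1308 + 0)² = 1308² = 1710864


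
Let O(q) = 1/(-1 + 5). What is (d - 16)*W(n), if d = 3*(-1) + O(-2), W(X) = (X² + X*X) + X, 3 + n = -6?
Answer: -11475/4 ≈ -2868.8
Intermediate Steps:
n = -9 (n = -3 - 6 = -9)
O(q) = ¼ (O(q) = 1/4 = ¼)
W(X) = X + 2*X² (W(X) = (X² + X²) + X = 2*X² + X = X + 2*X²)
d = -11/4 (d = 3*(-1) + ¼ = -3 + ¼ = -11/4 ≈ -2.7500)
(d - 16)*W(n) = (-11/4 - 16)*(-9*(1 + 2*(-9))) = -(-675)*(1 - 18)/4 = -(-675)*(-17)/4 = -75/4*153 = -11475/4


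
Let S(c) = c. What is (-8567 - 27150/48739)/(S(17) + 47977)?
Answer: -417574163/2339179566 ≈ -0.17851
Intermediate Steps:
(-8567 - 27150/48739)/(S(17) + 47977) = (-8567 - 27150/48739)/(17 + 47977) = (-8567 - 27150*1/48739)/47994 = (-8567 - 27150/48739)*(1/47994) = -417574163/48739*1/47994 = -417574163/2339179566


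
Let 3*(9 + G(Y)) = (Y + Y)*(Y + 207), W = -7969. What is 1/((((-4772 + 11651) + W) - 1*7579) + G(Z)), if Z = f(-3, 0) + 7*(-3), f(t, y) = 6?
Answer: -1/10598 ≈ -9.4357e-5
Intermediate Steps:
Z = -15 (Z = 6 + 7*(-3) = 6 - 21 = -15)
G(Y) = -9 + 2*Y*(207 + Y)/3 (G(Y) = -9 + ((Y + Y)*(Y + 207))/3 = -9 + ((2*Y)*(207 + Y))/3 = -9 + (2*Y*(207 + Y))/3 = -9 + 2*Y*(207 + Y)/3)
1/((((-4772 + 11651) + W) - 1*7579) + G(Z)) = 1/((((-4772 + 11651) - 7969) - 1*7579) + (-9 + 138*(-15) + (2/3)*(-15)**2)) = 1/(((6879 - 7969) - 7579) + (-9 - 2070 + (2/3)*225)) = 1/((-1090 - 7579) + (-9 - 2070 + 150)) = 1/(-8669 - 1929) = 1/(-10598) = -1/10598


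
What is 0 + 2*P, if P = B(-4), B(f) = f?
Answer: -8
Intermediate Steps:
P = -4
0 + 2*P = 0 + 2*(-4) = 0 - 8 = -8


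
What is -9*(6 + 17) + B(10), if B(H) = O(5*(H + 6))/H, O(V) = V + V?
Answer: -191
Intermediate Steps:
O(V) = 2*V
B(H) = (60 + 10*H)/H (B(H) = (2*(5*(H + 6)))/H = (2*(5*(6 + H)))/H = (2*(30 + 5*H))/H = (60 + 10*H)/H)
-9*(6 + 17) + B(10) = -9*(6 + 17) + (10 + 60/10) = -9*23 + (10 + 60*(⅒)) = -207 + (10 + 6) = -207 + 16 = -191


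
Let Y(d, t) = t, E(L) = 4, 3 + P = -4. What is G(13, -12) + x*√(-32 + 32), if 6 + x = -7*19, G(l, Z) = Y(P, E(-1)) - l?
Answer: -9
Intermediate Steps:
P = -7 (P = -3 - 4 = -7)
G(l, Z) = 4 - l
x = -139 (x = -6 - 7*19 = -6 - 133 = -139)
G(13, -12) + x*√(-32 + 32) = (4 - 1*13) - 139*√(-32 + 32) = (4 - 13) - 139*√0 = -9 - 139*0 = -9 + 0 = -9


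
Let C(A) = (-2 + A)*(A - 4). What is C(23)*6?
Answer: 2394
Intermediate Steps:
C(A) = (-4 + A)*(-2 + A) (C(A) = (-2 + A)*(-4 + A) = (-4 + A)*(-2 + A))
C(23)*6 = (8 + 23² - 6*23)*6 = (8 + 529 - 138)*6 = 399*6 = 2394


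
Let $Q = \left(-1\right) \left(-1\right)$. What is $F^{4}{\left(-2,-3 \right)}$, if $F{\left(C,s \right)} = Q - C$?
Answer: $81$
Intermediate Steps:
$Q = 1$
$F{\left(C,s \right)} = 1 - C$
$F^{4}{\left(-2,-3 \right)} = \left(1 - -2\right)^{4} = \left(1 + 2\right)^{4} = 3^{4} = 81$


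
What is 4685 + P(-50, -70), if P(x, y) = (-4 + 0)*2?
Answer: 4677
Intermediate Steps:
P(x, y) = -8 (P(x, y) = -4*2 = -8)
4685 + P(-50, -70) = 4685 - 8 = 4677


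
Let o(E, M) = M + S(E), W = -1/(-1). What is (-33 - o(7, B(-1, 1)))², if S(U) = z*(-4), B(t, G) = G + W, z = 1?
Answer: 961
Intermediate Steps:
W = 1 (W = -1*(-1) = 1)
B(t, G) = 1 + G (B(t, G) = G + 1 = 1 + G)
S(U) = -4 (S(U) = 1*(-4) = -4)
o(E, M) = -4 + M (o(E, M) = M - 4 = -4 + M)
(-33 - o(7, B(-1, 1)))² = (-33 - (-4 + (1 + 1)))² = (-33 - (-4 + 2))² = (-33 - 1*(-2))² = (-33 + 2)² = (-31)² = 961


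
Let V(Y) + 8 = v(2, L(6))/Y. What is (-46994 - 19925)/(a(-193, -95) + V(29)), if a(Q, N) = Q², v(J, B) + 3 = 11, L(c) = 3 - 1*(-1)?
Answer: -1940651/1079997 ≈ -1.7969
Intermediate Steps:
L(c) = 4 (L(c) = 3 + 1 = 4)
v(J, B) = 8 (v(J, B) = -3 + 11 = 8)
V(Y) = -8 + 8/Y
(-46994 - 19925)/(a(-193, -95) + V(29)) = (-46994 - 19925)/((-193)² + (-8 + 8/29)) = -66919/(37249 + (-8 + 8*(1/29))) = -66919/(37249 + (-8 + 8/29)) = -66919/(37249 - 224/29) = -66919/1079997/29 = -66919*29/1079997 = -1940651/1079997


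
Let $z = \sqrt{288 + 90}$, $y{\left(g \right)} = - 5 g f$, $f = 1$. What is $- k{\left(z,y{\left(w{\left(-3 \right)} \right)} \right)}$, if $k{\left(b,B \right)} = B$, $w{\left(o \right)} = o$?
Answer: $-15$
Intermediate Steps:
$y{\left(g \right)} = - 5 g$ ($y{\left(g \right)} = - 5 g 1 = - 5 g$)
$z = 3 \sqrt{42}$ ($z = \sqrt{378} = 3 \sqrt{42} \approx 19.442$)
$- k{\left(z,y{\left(w{\left(-3 \right)} \right)} \right)} = - \left(-5\right) \left(-3\right) = \left(-1\right) 15 = -15$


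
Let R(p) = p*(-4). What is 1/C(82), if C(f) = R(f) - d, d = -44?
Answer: -1/284 ≈ -0.0035211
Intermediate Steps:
R(p) = -4*p
C(f) = 44 - 4*f (C(f) = -4*f - 1*(-44) = -4*f + 44 = 44 - 4*f)
1/C(82) = 1/(44 - 4*82) = 1/(44 - 328) = 1/(-284) = -1/284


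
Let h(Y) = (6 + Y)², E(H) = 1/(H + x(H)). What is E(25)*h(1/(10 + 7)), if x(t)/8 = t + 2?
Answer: 10609/69649 ≈ 0.15232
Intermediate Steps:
x(t) = 16 + 8*t (x(t) = 8*(t + 2) = 8*(2 + t) = 16 + 8*t)
E(H) = 1/(16 + 9*H) (E(H) = 1/(H + (16 + 8*H)) = 1/(16 + 9*H))
E(25)*h(1/(10 + 7)) = (6 + 1/(10 + 7))²/(16 + 9*25) = (6 + 1/17)²/(16 + 225) = (6 + 1/17)²/241 = (103/17)²/241 = (1/241)*(10609/289) = 10609/69649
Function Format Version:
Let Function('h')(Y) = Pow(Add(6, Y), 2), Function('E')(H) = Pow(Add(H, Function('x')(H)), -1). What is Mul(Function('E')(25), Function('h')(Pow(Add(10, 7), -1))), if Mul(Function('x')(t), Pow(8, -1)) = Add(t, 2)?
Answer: Rational(10609, 69649) ≈ 0.15232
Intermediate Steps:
Function('x')(t) = Add(16, Mul(8, t)) (Function('x')(t) = Mul(8, Add(t, 2)) = Mul(8, Add(2, t)) = Add(16, Mul(8, t)))
Function('E')(H) = Pow(Add(16, Mul(9, H)), -1) (Function('E')(H) = Pow(Add(H, Add(16, Mul(8, H))), -1) = Pow(Add(16, Mul(9, H)), -1))
Mul(Function('E')(25), Function('h')(Pow(Add(10, 7), -1))) = Mul(Pow(Add(16, Mul(9, 25)), -1), Pow(Add(6, Pow(Add(10, 7), -1)), 2)) = Mul(Pow(Add(16, 225), -1), Pow(Add(6, Pow(17, -1)), 2)) = Mul(Pow(241, -1), Pow(Add(6, Rational(1, 17)), 2)) = Mul(Rational(1, 241), Pow(Rational(103, 17), 2)) = Mul(Rational(1, 241), Rational(10609, 289)) = Rational(10609, 69649)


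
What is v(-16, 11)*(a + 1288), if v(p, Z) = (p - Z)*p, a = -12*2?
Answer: 546048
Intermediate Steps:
a = -24
v(p, Z) = p*(p - Z)
v(-16, 11)*(a + 1288) = (-16*(-16 - 1*11))*(-24 + 1288) = -16*(-16 - 11)*1264 = -16*(-27)*1264 = 432*1264 = 546048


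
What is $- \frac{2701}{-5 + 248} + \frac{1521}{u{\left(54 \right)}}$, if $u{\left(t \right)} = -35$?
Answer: $- \frac{464138}{8505} \approx -54.572$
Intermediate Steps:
$- \frac{2701}{-5 + 248} + \frac{1521}{u{\left(54 \right)}} = - \frac{2701}{-5 + 248} + \frac{1521}{-35} = - \frac{2701}{243} + 1521 \left(- \frac{1}{35}\right) = \left(-2701\right) \frac{1}{243} - \frac{1521}{35} = - \frac{2701}{243} - \frac{1521}{35} = - \frac{464138}{8505}$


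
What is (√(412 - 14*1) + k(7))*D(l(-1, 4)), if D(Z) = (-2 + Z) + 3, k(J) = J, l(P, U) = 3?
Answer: 28 + 4*√398 ≈ 107.80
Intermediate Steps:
D(Z) = 1 + Z
(√(412 - 14*1) + k(7))*D(l(-1, 4)) = (√(412 - 14*1) + 7)*(1 + 3) = (√(412 - 14) + 7)*4 = (√398 + 7)*4 = (7 + √398)*4 = 28 + 4*√398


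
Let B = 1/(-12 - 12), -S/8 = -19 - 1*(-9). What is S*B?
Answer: -10/3 ≈ -3.3333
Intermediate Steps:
S = 80 (S = -8*(-19 - 1*(-9)) = -8*(-19 + 9) = -8*(-10) = 80)
B = -1/24 (B = 1/(-24) = -1/24 ≈ -0.041667)
S*B = 80*(-1/24) = -10/3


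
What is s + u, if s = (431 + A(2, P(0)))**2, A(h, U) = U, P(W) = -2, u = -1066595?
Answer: -882554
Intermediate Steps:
s = 184041 (s = (431 - 2)**2 = 429**2 = 184041)
s + u = 184041 - 1066595 = -882554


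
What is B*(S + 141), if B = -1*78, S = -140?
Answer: -78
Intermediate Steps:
B = -78
B*(S + 141) = -78*(-140 + 141) = -78*1 = -78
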